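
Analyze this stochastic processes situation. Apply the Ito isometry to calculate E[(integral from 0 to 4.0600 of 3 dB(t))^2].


By Ito isometry: E[(int f dB)^2] = int f^2 dt
= 3^2 * 4.0600
= 9 * 4.0600 = 36.5400

36.5400


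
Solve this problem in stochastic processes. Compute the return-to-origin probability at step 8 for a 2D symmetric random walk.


P = C(8,4)^2 / 4^8
= 70^2 / 65536
= 4900 / 65536
= 0.0748

0.0748


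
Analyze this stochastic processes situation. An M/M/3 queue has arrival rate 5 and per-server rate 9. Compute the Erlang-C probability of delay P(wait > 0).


a = lambda/mu = 0.5556
rho = a/c = 0.1852
Erlang-C formula applied:
C(c,a) = 0.0201

0.0201


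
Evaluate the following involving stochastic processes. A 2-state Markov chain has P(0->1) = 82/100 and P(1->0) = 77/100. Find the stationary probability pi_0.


Stationary distribution: pi_0 = p10/(p01+p10), pi_1 = p01/(p01+p10)
p01 = 0.8200, p10 = 0.7700
pi_0 = 0.4843

0.4843


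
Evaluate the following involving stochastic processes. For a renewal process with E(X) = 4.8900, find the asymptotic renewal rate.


Long-run renewal rate = 1/E(X)
= 1/4.8900
= 0.2045

0.2045


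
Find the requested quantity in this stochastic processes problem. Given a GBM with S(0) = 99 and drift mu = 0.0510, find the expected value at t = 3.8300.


E[S(t)] = S(0) * exp(mu * t)
= 99 * exp(0.0510 * 3.8300)
= 99 * 1.2157
= 120.3555

120.3555


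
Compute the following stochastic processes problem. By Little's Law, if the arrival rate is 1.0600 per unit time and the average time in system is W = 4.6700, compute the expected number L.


Little's Law: L = lambda * W
= 1.0600 * 4.6700
= 4.9502

4.9502


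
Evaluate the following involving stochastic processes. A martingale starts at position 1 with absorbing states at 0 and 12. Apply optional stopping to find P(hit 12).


By optional stopping theorem: E(M at tau) = M(0) = 1
P(hit 12)*12 + P(hit 0)*0 = 1
P(hit 12) = (1 - 0)/(12 - 0) = 1/12 = 0.0833

0.0833


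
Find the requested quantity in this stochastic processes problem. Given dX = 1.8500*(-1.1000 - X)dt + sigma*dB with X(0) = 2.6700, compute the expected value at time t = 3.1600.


E[X(t)] = mu + (X(0) - mu)*exp(-theta*t)
= -1.1000 + (2.6700 - -1.1000)*exp(-1.8500*3.1600)
= -1.1000 + 3.7700 * 0.0029
= -1.0891

-1.0891


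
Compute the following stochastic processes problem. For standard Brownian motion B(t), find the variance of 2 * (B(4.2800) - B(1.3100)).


Var(alpha*(B(t)-B(s))) = alpha^2 * (t-s)
= 2^2 * (4.2800 - 1.3100)
= 4 * 2.9700
= 11.8800

11.8800


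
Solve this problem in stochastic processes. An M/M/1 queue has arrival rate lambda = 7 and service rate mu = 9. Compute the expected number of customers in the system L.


rho = 7/9 = 0.7778
L = rho/(1-rho)
= 0.7778/0.2222
= 3.5000

3.5000


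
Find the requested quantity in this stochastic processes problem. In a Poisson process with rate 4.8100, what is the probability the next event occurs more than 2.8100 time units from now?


P(X > t) = exp(-lambda * t)
= exp(-4.8100 * 2.8100)
= exp(-13.5161) = 1.3491e-06

1.3491e-06


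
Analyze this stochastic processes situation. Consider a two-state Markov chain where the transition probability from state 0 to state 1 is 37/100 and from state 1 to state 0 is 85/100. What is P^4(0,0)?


Computing P^4 by matrix multiplication.
P = [[0.6300, 0.3700], [0.8500, 0.1500]]
After raising P to the power 4:
P^4(0,0) = 0.6974

0.6974


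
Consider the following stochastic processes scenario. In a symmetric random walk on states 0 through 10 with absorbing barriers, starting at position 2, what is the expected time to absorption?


For symmetric RW on 0,...,N with absorbing barriers, E(i) = i*(N-i)
E(2) = 2 * 8 = 16

16


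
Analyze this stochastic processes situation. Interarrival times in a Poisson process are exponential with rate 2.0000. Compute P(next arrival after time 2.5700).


P(X > t) = exp(-lambda * t)
= exp(-2.0000 * 2.5700)
= exp(-5.1400) = 0.0059

0.0059


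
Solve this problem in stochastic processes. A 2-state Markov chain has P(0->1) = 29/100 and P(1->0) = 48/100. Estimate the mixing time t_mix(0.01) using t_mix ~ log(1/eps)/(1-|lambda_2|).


lambda_2 = |1 - p01 - p10| = |1 - 0.2900 - 0.4800| = 0.2300
t_mix ~ log(1/eps)/(1 - |lambda_2|)
= log(100)/(1 - 0.2300) = 4.6052/0.7700
= 5.9807

5.9807


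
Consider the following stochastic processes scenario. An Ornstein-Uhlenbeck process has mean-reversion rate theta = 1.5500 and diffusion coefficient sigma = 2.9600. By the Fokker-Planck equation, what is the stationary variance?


Stationary variance = sigma^2 / (2*theta)
= 2.9600^2 / (2*1.5500)
= 8.7616 / 3.1000
= 2.8263

2.8263


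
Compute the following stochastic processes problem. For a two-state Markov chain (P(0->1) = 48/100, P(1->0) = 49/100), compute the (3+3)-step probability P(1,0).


P^6 = P^3 * P^3
Computing via matrix multiplication of the transition matrix.
Entry (1,0) of P^6 = 0.5052

0.5052


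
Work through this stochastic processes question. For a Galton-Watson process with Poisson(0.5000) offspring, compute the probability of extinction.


Since mu = 0.5000 <= 1, extinction probability = 1.

1.0000


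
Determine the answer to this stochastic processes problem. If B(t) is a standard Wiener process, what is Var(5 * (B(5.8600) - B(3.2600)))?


Var(alpha*(B(t)-B(s))) = alpha^2 * (t-s)
= 5^2 * (5.8600 - 3.2600)
= 25 * 2.6000
= 65.0000

65.0000


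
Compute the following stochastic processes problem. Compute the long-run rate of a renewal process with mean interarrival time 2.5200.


Long-run renewal rate = 1/E(X)
= 1/2.5200
= 0.3968

0.3968


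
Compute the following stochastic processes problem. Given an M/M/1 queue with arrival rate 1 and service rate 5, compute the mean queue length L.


rho = 1/5 = 0.2000
L = rho/(1-rho)
= 0.2000/0.8000
= 0.2500

0.2500


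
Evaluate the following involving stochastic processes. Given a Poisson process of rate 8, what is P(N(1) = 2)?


P(N(t)=k) = (lambda*t)^k * exp(-lambda*t) / k!
lambda*t = 8
= 8^2 * exp(-8) / 2!
= 64 * 3.3546e-04 / 2
= 0.0107

0.0107


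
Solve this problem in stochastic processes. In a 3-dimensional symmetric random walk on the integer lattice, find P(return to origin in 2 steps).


P(return in 2 steps) = P(reverse first step) = 1/(2d)
= 1/6
= 0.1667

0.1667


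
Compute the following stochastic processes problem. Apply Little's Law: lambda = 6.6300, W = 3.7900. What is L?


Little's Law: L = lambda * W
= 6.6300 * 3.7900
= 25.1277

25.1277


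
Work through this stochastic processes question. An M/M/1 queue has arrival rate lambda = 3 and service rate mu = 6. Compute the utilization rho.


rho = lambda/mu
= 3/6
= 0.5000

0.5000


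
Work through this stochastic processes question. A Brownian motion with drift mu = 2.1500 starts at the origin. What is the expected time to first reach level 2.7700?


Expected first passage time = a/mu
= 2.7700/2.1500
= 1.2884

1.2884


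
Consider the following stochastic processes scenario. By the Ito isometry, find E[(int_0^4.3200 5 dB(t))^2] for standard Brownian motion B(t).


By Ito isometry: E[(int f dB)^2] = int f^2 dt
= 5^2 * 4.3200
= 25 * 4.3200 = 108.0000

108.0000


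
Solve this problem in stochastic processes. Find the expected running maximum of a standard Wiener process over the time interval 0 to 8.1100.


E(max B(s)) = sqrt(2t/pi)
= sqrt(2*8.1100/pi)
= sqrt(5.1630)
= 2.2722

2.2722


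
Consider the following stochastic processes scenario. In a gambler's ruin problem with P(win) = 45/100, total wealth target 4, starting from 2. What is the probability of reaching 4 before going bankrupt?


Gambler's ruin formula:
r = q/p = 0.5500/0.4500 = 1.2222
P(win) = (1 - r^i)/(1 - r^N)
= (1 - 1.2222^2)/(1 - 1.2222^4)
= 0.4010

0.4010


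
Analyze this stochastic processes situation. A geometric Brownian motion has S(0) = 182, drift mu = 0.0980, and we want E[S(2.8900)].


E[S(t)] = S(0) * exp(mu * t)
= 182 * exp(0.0980 * 2.8900)
= 182 * 1.3274
= 241.5863

241.5863


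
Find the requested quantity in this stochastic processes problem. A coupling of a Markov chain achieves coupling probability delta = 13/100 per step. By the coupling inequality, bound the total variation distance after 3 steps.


TV distance bound <= (1-delta)^n
= (1 - 0.1300)^3
= 0.8700^3
= 0.6585

0.6585


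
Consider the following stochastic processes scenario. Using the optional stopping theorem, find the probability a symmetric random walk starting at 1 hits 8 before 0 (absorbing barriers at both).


By optional stopping theorem: E(M at tau) = M(0) = 1
P(hit 8)*8 + P(hit 0)*0 = 1
P(hit 8) = (1 - 0)/(8 - 0) = 1/8 = 0.1250

0.1250


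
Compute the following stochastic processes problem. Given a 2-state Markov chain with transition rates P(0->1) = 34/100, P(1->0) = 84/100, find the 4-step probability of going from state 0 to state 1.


Computing P^4 by matrix multiplication.
P = [[0.6600, 0.3400], [0.8400, 0.1600]]
After raising P to the power 4:
P^4(0,1) = 0.2878

0.2878


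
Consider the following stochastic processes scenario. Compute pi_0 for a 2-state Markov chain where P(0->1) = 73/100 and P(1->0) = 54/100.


Stationary distribution: pi_0 = p10/(p01+p10), pi_1 = p01/(p01+p10)
p01 = 0.7300, p10 = 0.5400
pi_0 = 0.4252

0.4252


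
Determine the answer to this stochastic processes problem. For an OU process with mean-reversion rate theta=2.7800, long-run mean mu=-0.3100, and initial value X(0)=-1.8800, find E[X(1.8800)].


E[X(t)] = mu + (X(0) - mu)*exp(-theta*t)
= -0.3100 + (-1.8800 - -0.3100)*exp(-2.7800*1.8800)
= -0.3100 + -1.5700 * 0.0054
= -0.3184

-0.3184


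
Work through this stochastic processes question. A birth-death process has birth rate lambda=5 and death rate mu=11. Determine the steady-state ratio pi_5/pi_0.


For birth-death process, pi_n/pi_0 = (lambda/mu)^n
= (5/11)^5
= 0.0194

0.0194


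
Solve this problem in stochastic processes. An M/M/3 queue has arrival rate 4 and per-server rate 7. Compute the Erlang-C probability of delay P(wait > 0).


a = lambda/mu = 0.5714
rho = a/c = 0.1905
Erlang-C formula applied:
C(c,a) = 0.0217

0.0217


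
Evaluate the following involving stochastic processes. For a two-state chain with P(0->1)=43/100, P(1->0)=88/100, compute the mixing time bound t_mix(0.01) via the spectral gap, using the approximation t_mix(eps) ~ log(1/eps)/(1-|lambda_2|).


lambda_2 = |1 - p01 - p10| = |1 - 0.4300 - 0.8800| = 0.3100
t_mix ~ log(1/eps)/(1 - |lambda_2|)
= log(100)/(1 - 0.3100) = 4.6052/0.6900
= 6.6742

6.6742


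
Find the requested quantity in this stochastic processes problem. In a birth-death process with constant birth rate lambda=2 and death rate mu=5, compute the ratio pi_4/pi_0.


For birth-death process, pi_n/pi_0 = (lambda/mu)^n
= (2/5)^4
= 0.0256

0.0256


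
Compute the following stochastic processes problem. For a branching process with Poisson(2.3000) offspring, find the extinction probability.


Since mu = 2.3000 > 1, extinction prob q < 1.
Solve s = exp(mu*(s-1)) iteratively.
q = 0.1376

0.1376


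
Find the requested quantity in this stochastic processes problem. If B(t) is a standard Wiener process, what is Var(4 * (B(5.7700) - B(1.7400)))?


Var(alpha*(B(t)-B(s))) = alpha^2 * (t-s)
= 4^2 * (5.7700 - 1.7400)
= 16 * 4.0300
= 64.4800

64.4800


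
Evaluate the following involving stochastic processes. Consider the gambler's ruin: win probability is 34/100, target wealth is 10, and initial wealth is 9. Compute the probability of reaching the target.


Gambler's ruin formula:
r = q/p = 0.6600/0.3400 = 1.9412
P(win) = (1 - r^i)/(1 - r^N)
= (1 - 1.9412^9)/(1 - 1.9412^10)
= 0.5145

0.5145


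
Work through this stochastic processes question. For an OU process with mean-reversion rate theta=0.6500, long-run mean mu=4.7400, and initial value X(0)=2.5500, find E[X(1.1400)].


E[X(t)] = mu + (X(0) - mu)*exp(-theta*t)
= 4.7400 + (2.5500 - 4.7400)*exp(-0.6500*1.1400)
= 4.7400 + -2.1900 * 0.4766
= 3.6962

3.6962


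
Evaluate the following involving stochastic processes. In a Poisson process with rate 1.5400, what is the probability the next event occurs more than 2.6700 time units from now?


P(X > t) = exp(-lambda * t)
= exp(-1.5400 * 2.6700)
= exp(-4.1118) = 0.0164

0.0164


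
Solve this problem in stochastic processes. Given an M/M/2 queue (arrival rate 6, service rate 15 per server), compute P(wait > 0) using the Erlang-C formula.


a = lambda/mu = 0.4000
rho = a/c = 0.2000
Erlang-C formula applied:
C(c,a) = 0.0667

0.0667


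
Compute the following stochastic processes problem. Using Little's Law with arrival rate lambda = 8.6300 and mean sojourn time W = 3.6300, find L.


Little's Law: L = lambda * W
= 8.6300 * 3.6300
= 31.3269

31.3269


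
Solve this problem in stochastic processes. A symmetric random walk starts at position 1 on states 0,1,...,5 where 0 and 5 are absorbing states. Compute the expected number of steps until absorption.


For symmetric RW on 0,...,N with absorbing barriers, E(i) = i*(N-i)
E(1) = 1 * 4 = 4

4


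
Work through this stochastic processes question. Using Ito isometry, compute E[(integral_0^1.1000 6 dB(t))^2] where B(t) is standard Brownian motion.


By Ito isometry: E[(int f dB)^2] = int f^2 dt
= 6^2 * 1.1000
= 36 * 1.1000 = 39.6000

39.6000


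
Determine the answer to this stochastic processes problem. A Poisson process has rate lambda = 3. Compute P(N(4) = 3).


P(N(t)=k) = (lambda*t)^k * exp(-lambda*t) / k!
lambda*t = 12
= 12^3 * exp(-12) / 3!
= 1728 * 6.1442e-06 / 6
= 0.0018

0.0018


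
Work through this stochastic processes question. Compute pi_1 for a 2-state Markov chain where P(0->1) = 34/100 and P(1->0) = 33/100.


Stationary distribution: pi_0 = p10/(p01+p10), pi_1 = p01/(p01+p10)
p01 = 0.3400, p10 = 0.3300
pi_1 = 0.5075

0.5075


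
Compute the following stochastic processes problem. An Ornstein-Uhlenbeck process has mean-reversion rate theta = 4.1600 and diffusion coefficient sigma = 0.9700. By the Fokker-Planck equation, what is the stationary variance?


Stationary variance = sigma^2 / (2*theta)
= 0.9700^2 / (2*4.1600)
= 0.9409 / 8.3200
= 0.1131

0.1131


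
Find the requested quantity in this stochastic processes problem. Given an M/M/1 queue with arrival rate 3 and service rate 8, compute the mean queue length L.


rho = 3/8 = 0.3750
L = rho/(1-rho)
= 0.3750/0.6250
= 0.6000

0.6000


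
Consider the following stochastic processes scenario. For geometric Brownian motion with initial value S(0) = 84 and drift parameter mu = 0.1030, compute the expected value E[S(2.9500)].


E[S(t)] = S(0) * exp(mu * t)
= 84 * exp(0.1030 * 2.9500)
= 84 * 1.3551
= 113.8255

113.8255


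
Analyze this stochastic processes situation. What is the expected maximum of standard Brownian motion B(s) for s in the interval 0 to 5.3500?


E(max B(s)) = sqrt(2t/pi)
= sqrt(2*5.3500/pi)
= sqrt(3.4059)
= 1.8455

1.8455


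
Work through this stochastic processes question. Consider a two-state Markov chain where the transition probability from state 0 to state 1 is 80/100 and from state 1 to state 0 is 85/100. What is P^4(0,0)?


Computing P^4 by matrix multiplication.
P = [[0.2000, 0.8000], [0.8500, 0.1500]]
After raising P to the power 4:
P^4(0,0) = 0.6017

0.6017


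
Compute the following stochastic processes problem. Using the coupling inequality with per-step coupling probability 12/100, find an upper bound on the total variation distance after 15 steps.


TV distance bound <= (1-delta)^n
= (1 - 0.1200)^15
= 0.8800^15
= 0.1470

0.1470


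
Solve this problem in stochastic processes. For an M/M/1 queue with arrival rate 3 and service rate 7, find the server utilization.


rho = lambda/mu
= 3/7
= 0.4286

0.4286


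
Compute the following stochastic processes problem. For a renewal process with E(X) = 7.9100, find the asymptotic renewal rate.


Long-run renewal rate = 1/E(X)
= 1/7.9100
= 0.1264

0.1264


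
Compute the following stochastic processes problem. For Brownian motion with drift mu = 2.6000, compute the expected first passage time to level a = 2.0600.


Expected first passage time = a/mu
= 2.0600/2.6000
= 0.7923

0.7923


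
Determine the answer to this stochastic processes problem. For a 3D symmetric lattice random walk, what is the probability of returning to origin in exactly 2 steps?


P(return in 2 steps) = P(reverse first step) = 1/(2d)
= 1/6
= 0.1667

0.1667


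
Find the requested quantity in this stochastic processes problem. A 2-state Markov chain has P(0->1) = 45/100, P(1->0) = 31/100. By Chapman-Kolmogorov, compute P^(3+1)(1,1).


P^4 = P^3 * P^1
Computing via matrix multiplication of the transition matrix.
Entry (1,1) of P^4 = 0.5935

0.5935


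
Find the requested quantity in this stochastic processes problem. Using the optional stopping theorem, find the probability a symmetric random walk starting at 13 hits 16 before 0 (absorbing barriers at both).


By optional stopping theorem: E(M at tau) = M(0) = 13
P(hit 16)*16 + P(hit 0)*0 = 13
P(hit 16) = (13 - 0)/(16 - 0) = 13/16 = 0.8125

0.8125


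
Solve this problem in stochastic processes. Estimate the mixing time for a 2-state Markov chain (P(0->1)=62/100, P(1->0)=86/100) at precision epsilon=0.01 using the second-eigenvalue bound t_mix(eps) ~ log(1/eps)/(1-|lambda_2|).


lambda_2 = |1 - p01 - p10| = |1 - 0.6200 - 0.8600| = 0.4800
t_mix ~ log(1/eps)/(1 - |lambda_2|)
= log(100)/(1 - 0.4800) = 4.6052/0.5200
= 8.8561

8.8561


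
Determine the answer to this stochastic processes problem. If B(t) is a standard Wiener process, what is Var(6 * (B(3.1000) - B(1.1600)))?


Var(alpha*(B(t)-B(s))) = alpha^2 * (t-s)
= 6^2 * (3.1000 - 1.1600)
= 36 * 1.9400
= 69.8400

69.8400


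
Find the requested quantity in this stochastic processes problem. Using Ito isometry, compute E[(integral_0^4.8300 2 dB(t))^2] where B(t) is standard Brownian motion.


By Ito isometry: E[(int f dB)^2] = int f^2 dt
= 2^2 * 4.8300
= 4 * 4.8300 = 19.3200

19.3200


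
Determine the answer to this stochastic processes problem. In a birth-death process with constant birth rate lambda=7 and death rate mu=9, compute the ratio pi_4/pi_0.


For birth-death process, pi_n/pi_0 = (lambda/mu)^n
= (7/9)^4
= 0.3660

0.3660


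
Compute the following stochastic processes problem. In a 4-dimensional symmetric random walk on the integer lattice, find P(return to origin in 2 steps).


P(return in 2 steps) = P(reverse first step) = 1/(2d)
= 1/8
= 0.1250

0.1250


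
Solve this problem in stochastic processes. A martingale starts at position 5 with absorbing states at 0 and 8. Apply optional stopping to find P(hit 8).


By optional stopping theorem: E(M at tau) = M(0) = 5
P(hit 8)*8 + P(hit 0)*0 = 5
P(hit 8) = (5 - 0)/(8 - 0) = 5/8 = 0.6250

0.6250


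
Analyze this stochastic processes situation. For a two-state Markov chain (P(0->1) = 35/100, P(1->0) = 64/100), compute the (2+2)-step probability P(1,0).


P^4 = P^2 * P^2
Computing via matrix multiplication of the transition matrix.
Entry (1,0) of P^4 = 0.6465

0.6465


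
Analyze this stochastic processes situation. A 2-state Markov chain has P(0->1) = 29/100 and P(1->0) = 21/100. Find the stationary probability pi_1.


Stationary distribution: pi_0 = p10/(p01+p10), pi_1 = p01/(p01+p10)
p01 = 0.2900, p10 = 0.2100
pi_1 = 0.5800

0.5800


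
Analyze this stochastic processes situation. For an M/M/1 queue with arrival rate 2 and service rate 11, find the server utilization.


rho = lambda/mu
= 2/11
= 0.1818

0.1818


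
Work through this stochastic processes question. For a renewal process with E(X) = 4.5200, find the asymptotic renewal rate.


Long-run renewal rate = 1/E(X)
= 1/4.5200
= 0.2212

0.2212


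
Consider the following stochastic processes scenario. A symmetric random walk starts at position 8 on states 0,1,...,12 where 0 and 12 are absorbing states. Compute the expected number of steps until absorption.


For symmetric RW on 0,...,N with absorbing barriers, E(i) = i*(N-i)
E(8) = 8 * 4 = 32

32


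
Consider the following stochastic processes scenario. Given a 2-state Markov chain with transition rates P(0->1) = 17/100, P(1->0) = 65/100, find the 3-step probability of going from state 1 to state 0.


Computing P^3 by matrix multiplication.
P = [[0.8300, 0.1700], [0.6500, 0.3500]]
After raising P to the power 3:
P^3(1,0) = 0.7881

0.7881


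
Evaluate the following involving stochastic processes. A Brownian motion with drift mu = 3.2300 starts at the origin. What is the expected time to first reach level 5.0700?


Expected first passage time = a/mu
= 5.0700/3.2300
= 1.5697

1.5697


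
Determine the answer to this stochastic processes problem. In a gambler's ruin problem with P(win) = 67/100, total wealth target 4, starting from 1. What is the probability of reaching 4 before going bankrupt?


Gambler's ruin formula:
r = q/p = 0.3300/0.6700 = 0.4925
P(win) = (1 - r^i)/(1 - r^N)
= (1 - 0.4925^1)/(1 - 0.4925^4)
= 0.5392

0.5392


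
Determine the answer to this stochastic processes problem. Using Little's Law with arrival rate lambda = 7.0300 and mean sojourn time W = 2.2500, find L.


Little's Law: L = lambda * W
= 7.0300 * 2.2500
= 15.8175

15.8175


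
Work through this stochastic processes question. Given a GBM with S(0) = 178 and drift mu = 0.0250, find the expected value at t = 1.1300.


E[S(t)] = S(0) * exp(mu * t)
= 178 * exp(0.0250 * 1.1300)
= 178 * 1.0287
= 183.1002

183.1002


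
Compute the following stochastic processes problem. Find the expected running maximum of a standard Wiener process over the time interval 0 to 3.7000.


E(max B(s)) = sqrt(2t/pi)
= sqrt(2*3.7000/pi)
= sqrt(2.3555)
= 1.5348

1.5348


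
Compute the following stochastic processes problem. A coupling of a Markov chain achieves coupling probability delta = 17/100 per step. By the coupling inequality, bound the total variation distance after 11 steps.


TV distance bound <= (1-delta)^n
= (1 - 0.1700)^11
= 0.8300^11
= 0.1288

0.1288


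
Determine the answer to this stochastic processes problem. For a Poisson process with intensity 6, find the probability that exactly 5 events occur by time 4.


P(N(t)=k) = (lambda*t)^k * exp(-lambda*t) / k!
lambda*t = 24
= 24^5 * exp(-24) / 5!
= 7962624 * 3.7751e-11 / 120
= 2.5050e-06

2.5050e-06


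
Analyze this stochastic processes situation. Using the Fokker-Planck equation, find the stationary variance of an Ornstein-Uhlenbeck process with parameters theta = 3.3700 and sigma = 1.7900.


Stationary variance = sigma^2 / (2*theta)
= 1.7900^2 / (2*3.3700)
= 3.2041 / 6.7400
= 0.4754

0.4754


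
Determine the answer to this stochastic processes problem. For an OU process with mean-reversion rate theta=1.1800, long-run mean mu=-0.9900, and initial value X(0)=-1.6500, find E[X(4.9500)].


E[X(t)] = mu + (X(0) - mu)*exp(-theta*t)
= -0.9900 + (-1.6500 - -0.9900)*exp(-1.1800*4.9500)
= -0.9900 + -0.6600 * 0.0029
= -0.9919

-0.9919


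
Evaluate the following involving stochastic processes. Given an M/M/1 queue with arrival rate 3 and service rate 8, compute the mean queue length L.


rho = 3/8 = 0.3750
L = rho/(1-rho)
= 0.3750/0.6250
= 0.6000

0.6000


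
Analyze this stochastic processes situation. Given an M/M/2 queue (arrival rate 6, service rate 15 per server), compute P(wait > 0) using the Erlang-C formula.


a = lambda/mu = 0.4000
rho = a/c = 0.2000
Erlang-C formula applied:
C(c,a) = 0.0667

0.0667


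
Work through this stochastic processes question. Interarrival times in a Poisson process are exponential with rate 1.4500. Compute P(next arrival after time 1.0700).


P(X > t) = exp(-lambda * t)
= exp(-1.4500 * 1.0700)
= exp(-1.5515) = 0.2119

0.2119


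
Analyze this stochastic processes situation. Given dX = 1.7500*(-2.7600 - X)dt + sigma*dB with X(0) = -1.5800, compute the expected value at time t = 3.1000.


E[X(t)] = mu + (X(0) - mu)*exp(-theta*t)
= -2.7600 + (-1.5800 - -2.7600)*exp(-1.7500*3.1000)
= -2.7600 + 1.1800 * 0.0044
= -2.7548

-2.7548


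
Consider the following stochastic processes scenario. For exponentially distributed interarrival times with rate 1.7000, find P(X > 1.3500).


P(X > t) = exp(-lambda * t)
= exp(-1.7000 * 1.3500)
= exp(-2.2950) = 0.1008

0.1008


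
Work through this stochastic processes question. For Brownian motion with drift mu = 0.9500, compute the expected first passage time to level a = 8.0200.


Expected first passage time = a/mu
= 8.0200/0.9500
= 8.4421

8.4421


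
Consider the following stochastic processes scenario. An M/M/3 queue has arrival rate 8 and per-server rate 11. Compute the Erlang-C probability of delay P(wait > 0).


a = lambda/mu = 0.7273
rho = a/c = 0.2424
Erlang-C formula applied:
C(c,a) = 0.0408

0.0408


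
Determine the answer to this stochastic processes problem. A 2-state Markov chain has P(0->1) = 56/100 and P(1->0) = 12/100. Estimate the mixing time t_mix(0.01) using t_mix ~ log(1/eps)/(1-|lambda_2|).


lambda_2 = |1 - p01 - p10| = |1 - 0.5600 - 0.1200| = 0.3200
t_mix ~ log(1/eps)/(1 - |lambda_2|)
= log(100)/(1 - 0.3200) = 4.6052/0.6800
= 6.7723

6.7723


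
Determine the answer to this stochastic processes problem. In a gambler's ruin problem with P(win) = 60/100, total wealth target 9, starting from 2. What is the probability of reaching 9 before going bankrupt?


Gambler's ruin formula:
r = q/p = 0.4000/0.6000 = 0.6667
P(win) = (1 - r^i)/(1 - r^N)
= (1 - 0.6667^2)/(1 - 0.6667^9)
= 0.5704

0.5704


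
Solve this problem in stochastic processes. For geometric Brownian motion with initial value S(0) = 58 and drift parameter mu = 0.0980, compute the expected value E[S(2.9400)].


E[S(t)] = S(0) * exp(mu * t)
= 58 * exp(0.0980 * 2.9400)
= 58 * 1.3339
= 77.3672

77.3672


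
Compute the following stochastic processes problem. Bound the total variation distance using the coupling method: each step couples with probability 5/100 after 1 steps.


TV distance bound <= (1-delta)^n
= (1 - 0.0500)^1
= 0.9500^1
= 0.9500

0.9500


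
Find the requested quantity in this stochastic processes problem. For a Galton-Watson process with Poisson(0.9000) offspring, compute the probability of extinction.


Since mu = 0.9000 <= 1, extinction probability = 1.

1.0000


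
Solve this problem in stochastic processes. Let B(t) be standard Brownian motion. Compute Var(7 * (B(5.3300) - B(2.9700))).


Var(alpha*(B(t)-B(s))) = alpha^2 * (t-s)
= 7^2 * (5.3300 - 2.9700)
= 49 * 2.3600
= 115.6400

115.6400


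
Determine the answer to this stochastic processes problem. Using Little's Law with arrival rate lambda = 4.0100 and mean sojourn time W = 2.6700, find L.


Little's Law: L = lambda * W
= 4.0100 * 2.6700
= 10.7067

10.7067


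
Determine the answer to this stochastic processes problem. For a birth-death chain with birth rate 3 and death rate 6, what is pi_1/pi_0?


For birth-death process, pi_n/pi_0 = (lambda/mu)^n
= (3/6)^1
= 0.5000

0.5000


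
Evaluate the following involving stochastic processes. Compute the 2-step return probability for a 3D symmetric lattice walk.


P(return in 2 steps) = P(reverse first step) = 1/(2d)
= 1/6
= 0.1667

0.1667


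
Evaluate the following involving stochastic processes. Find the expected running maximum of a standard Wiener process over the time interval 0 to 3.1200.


E(max B(s)) = sqrt(2t/pi)
= sqrt(2*3.1200/pi)
= sqrt(1.9863)
= 1.4093

1.4093


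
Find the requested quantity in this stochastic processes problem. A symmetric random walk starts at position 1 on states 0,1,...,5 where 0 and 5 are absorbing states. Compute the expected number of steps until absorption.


For symmetric RW on 0,...,N with absorbing barriers, E(i) = i*(N-i)
E(1) = 1 * 4 = 4

4


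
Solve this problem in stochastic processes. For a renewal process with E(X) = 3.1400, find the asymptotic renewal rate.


Long-run renewal rate = 1/E(X)
= 1/3.1400
= 0.3185

0.3185


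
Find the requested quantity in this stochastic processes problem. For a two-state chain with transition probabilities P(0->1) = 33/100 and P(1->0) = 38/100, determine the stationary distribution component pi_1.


Stationary distribution: pi_0 = p10/(p01+p10), pi_1 = p01/(p01+p10)
p01 = 0.3300, p10 = 0.3800
pi_1 = 0.4648

0.4648


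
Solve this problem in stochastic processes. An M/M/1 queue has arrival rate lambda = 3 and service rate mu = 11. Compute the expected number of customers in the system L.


rho = 3/11 = 0.2727
L = rho/(1-rho)
= 0.2727/0.7273
= 0.3750

0.3750


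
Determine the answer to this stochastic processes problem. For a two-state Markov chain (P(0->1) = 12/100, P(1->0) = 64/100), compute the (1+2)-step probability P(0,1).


P^3 = P^1 * P^2
Computing via matrix multiplication of the transition matrix.
Entry (0,1) of P^3 = 0.1557

0.1557


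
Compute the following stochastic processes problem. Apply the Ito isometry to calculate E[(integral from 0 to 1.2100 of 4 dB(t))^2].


By Ito isometry: E[(int f dB)^2] = int f^2 dt
= 4^2 * 1.2100
= 16 * 1.2100 = 19.3600

19.3600


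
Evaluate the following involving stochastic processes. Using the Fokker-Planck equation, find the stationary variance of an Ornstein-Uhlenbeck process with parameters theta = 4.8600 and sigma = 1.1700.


Stationary variance = sigma^2 / (2*theta)
= 1.1700^2 / (2*4.8600)
= 1.3689 / 9.7200
= 0.1408

0.1408


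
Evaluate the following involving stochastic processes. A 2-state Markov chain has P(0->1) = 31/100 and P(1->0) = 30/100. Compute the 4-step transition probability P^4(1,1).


Computing P^4 by matrix multiplication.
P = [[0.6900, 0.3100], [0.3000, 0.7000]]
After raising P to the power 4:
P^4(1,1) = 0.5196

0.5196


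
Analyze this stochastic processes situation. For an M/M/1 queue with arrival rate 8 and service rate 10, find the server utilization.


rho = lambda/mu
= 8/10
= 0.8000

0.8000


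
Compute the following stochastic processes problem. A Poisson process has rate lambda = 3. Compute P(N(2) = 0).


P(N(t)=k) = (lambda*t)^k * exp(-lambda*t) / k!
lambda*t = 6
= 6^0 * exp(-6) / 0!
= 1 * 0.0025 / 1
= 0.0025

0.0025


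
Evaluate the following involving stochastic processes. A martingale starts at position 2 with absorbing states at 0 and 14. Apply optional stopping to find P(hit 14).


By optional stopping theorem: E(M at tau) = M(0) = 2
P(hit 14)*14 + P(hit 0)*0 = 2
P(hit 14) = (2 - 0)/(14 - 0) = 1/7 = 0.1429

0.1429


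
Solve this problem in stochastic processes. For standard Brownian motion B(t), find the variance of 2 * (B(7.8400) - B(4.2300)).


Var(alpha*(B(t)-B(s))) = alpha^2 * (t-s)
= 2^2 * (7.8400 - 4.2300)
= 4 * 3.6100
= 14.4400

14.4400


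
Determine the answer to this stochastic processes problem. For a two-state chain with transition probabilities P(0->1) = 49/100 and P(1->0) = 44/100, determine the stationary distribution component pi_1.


Stationary distribution: pi_0 = p10/(p01+p10), pi_1 = p01/(p01+p10)
p01 = 0.4900, p10 = 0.4400
pi_1 = 0.5269

0.5269


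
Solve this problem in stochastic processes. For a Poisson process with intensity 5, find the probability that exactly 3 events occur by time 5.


P(N(t)=k) = (lambda*t)^k * exp(-lambda*t) / k!
lambda*t = 25
= 25^3 * exp(-25) / 3!
= 15625 * 1.3888e-11 / 6
= 3.6167e-08

3.6167e-08


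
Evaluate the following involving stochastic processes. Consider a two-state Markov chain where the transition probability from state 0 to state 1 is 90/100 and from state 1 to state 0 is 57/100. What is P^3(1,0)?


Computing P^3 by matrix multiplication.
P = [[0.1000, 0.9000], [0.5700, 0.4300]]
After raising P to the power 3:
P^3(1,0) = 0.4280

0.4280


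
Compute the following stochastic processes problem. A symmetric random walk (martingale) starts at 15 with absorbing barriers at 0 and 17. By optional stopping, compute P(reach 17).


By optional stopping theorem: E(M at tau) = M(0) = 15
P(hit 17)*17 + P(hit 0)*0 = 15
P(hit 17) = (15 - 0)/(17 - 0) = 15/17 = 0.8824

0.8824


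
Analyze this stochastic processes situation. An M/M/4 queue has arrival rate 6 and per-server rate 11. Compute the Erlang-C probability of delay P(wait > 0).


a = lambda/mu = 0.5455
rho = a/c = 0.1364
Erlang-C formula applied:
C(c,a) = 0.0025

0.0025


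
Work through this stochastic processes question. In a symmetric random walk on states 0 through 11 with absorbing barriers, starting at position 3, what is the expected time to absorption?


For symmetric RW on 0,...,N with absorbing barriers, E(i) = i*(N-i)
E(3) = 3 * 8 = 24

24


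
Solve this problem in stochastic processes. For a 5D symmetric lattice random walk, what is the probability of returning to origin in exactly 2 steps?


P(return in 2 steps) = P(reverse first step) = 1/(2d)
= 1/10
= 0.1000

0.1000


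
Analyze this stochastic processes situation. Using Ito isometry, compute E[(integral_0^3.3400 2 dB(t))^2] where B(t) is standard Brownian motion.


By Ito isometry: E[(int f dB)^2] = int f^2 dt
= 2^2 * 3.3400
= 4 * 3.3400 = 13.3600

13.3600


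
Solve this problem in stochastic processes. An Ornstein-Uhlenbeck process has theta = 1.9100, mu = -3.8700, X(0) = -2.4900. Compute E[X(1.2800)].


E[X(t)] = mu + (X(0) - mu)*exp(-theta*t)
= -3.8700 + (-2.4900 - -3.8700)*exp(-1.9100*1.2800)
= -3.8700 + 1.3800 * 0.0867
= -3.7503

-3.7503


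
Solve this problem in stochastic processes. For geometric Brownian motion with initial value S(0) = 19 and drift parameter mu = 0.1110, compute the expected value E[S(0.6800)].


E[S(t)] = S(0) * exp(mu * t)
= 19 * exp(0.1110 * 0.6800)
= 19 * 1.0784
= 20.4896

20.4896


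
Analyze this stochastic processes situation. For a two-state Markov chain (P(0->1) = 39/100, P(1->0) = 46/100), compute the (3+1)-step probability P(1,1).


P^4 = P^3 * P^1
Computing via matrix multiplication of the transition matrix.
Entry (1,1) of P^4 = 0.4591

0.4591


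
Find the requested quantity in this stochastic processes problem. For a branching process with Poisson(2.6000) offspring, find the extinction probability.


Since mu = 2.6000 > 1, extinction prob q < 1.
Solve s = exp(mu*(s-1)) iteratively.
q = 0.0951

0.0951


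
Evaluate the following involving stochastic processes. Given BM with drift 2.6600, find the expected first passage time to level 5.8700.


Expected first passage time = a/mu
= 5.8700/2.6600
= 2.2068

2.2068


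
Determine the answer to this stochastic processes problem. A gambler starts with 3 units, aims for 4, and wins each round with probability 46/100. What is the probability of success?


Gambler's ruin formula:
r = q/p = 0.5400/0.4600 = 1.1739
P(win) = (1 - r^i)/(1 - r^N)
= (1 - 1.1739^3)/(1 - 1.1739^4)
= 0.6871

0.6871


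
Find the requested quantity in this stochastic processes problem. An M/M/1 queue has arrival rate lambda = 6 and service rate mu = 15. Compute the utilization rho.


rho = lambda/mu
= 6/15
= 0.4000

0.4000


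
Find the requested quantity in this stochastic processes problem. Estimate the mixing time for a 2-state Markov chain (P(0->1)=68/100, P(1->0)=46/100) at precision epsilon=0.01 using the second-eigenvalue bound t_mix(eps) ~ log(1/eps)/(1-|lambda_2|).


lambda_2 = |1 - p01 - p10| = |1 - 0.6800 - 0.4600| = 0.1400
t_mix ~ log(1/eps)/(1 - |lambda_2|)
= log(100)/(1 - 0.1400) = 4.6052/0.8600
= 5.3548

5.3548


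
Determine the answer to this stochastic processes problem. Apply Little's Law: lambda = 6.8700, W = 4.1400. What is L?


Little's Law: L = lambda * W
= 6.8700 * 4.1400
= 28.4418

28.4418


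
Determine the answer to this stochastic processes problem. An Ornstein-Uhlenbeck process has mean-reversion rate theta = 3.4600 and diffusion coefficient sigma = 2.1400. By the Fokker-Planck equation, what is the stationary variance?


Stationary variance = sigma^2 / (2*theta)
= 2.1400^2 / (2*3.4600)
= 4.5796 / 6.9200
= 0.6618

0.6618


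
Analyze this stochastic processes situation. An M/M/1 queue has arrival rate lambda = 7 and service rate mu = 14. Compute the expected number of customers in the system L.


rho = 7/14 = 0.5000
L = rho/(1-rho)
= 0.5000/0.5000
= 1.0000

1.0000


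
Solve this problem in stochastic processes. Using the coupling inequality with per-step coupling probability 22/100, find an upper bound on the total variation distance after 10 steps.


TV distance bound <= (1-delta)^n
= (1 - 0.2200)^10
= 0.7800^10
= 0.0834

0.0834


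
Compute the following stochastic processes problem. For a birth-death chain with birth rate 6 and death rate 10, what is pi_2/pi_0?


For birth-death process, pi_n/pi_0 = (lambda/mu)^n
= (6/10)^2
= 0.3600

0.3600


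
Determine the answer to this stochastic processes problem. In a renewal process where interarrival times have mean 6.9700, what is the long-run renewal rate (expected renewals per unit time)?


Long-run renewal rate = 1/E(X)
= 1/6.9700
= 0.1435

0.1435


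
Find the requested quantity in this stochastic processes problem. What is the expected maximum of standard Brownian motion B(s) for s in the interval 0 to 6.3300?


E(max B(s)) = sqrt(2t/pi)
= sqrt(2*6.3300/pi)
= sqrt(4.0298)
= 2.0074

2.0074


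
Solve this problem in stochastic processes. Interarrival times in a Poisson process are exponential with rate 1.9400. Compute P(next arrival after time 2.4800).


P(X > t) = exp(-lambda * t)
= exp(-1.9400 * 2.4800)
= exp(-4.8112) = 0.0081

0.0081


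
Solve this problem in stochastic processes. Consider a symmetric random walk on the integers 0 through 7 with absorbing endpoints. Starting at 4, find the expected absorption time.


For symmetric RW on 0,...,N with absorbing barriers, E(i) = i*(N-i)
E(4) = 4 * 3 = 12

12


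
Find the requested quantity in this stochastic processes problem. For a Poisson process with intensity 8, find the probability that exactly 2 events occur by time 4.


P(N(t)=k) = (lambda*t)^k * exp(-lambda*t) / k!
lambda*t = 32
= 32^2 * exp(-32) / 2!
= 1024 * 1.2664e-14 / 2
= 6.4841e-12

6.4841e-12


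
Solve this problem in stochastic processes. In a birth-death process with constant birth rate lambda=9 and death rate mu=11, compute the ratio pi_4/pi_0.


For birth-death process, pi_n/pi_0 = (lambda/mu)^n
= (9/11)^4
= 0.4481

0.4481


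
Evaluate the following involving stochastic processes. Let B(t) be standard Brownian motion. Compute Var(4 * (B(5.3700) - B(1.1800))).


Var(alpha*(B(t)-B(s))) = alpha^2 * (t-s)
= 4^2 * (5.3700 - 1.1800)
= 16 * 4.1900
= 67.0400

67.0400


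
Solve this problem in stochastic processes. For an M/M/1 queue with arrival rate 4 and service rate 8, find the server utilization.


rho = lambda/mu
= 4/8
= 0.5000

0.5000


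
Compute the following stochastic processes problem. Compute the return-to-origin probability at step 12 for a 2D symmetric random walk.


P = C(12,6)^2 / 4^12
= 924^2 / 16777216
= 853776 / 16777216
= 0.0509

0.0509


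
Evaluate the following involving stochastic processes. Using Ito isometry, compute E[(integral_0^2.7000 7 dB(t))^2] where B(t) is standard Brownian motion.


By Ito isometry: E[(int f dB)^2] = int f^2 dt
= 7^2 * 2.7000
= 49 * 2.7000 = 132.3000

132.3000


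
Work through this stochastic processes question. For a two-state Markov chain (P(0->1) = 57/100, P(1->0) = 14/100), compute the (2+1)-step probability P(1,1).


P^3 = P^2 * P^1
Computing via matrix multiplication of the transition matrix.
Entry (1,1) of P^3 = 0.8076

0.8076


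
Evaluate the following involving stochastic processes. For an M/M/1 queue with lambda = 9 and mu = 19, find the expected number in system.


rho = 9/19 = 0.4737
L = rho/(1-rho)
= 0.4737/0.5263
= 0.9000

0.9000
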